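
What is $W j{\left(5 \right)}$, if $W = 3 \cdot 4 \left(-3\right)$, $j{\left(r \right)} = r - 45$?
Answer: $1440$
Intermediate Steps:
$j{\left(r \right)} = -45 + r$ ($j{\left(r \right)} = r - 45 = -45 + r$)
$W = -36$ ($W = 12 \left(-3\right) = -36$)
$W j{\left(5 \right)} = - 36 \left(-45 + 5\right) = \left(-36\right) \left(-40\right) = 1440$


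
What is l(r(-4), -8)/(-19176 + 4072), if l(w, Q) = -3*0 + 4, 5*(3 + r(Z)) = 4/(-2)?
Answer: -1/3776 ≈ -0.00026483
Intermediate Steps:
r(Z) = -17/5 (r(Z) = -3 + (4/(-2))/5 = -3 + (4*(-½))/5 = -3 + (⅕)*(-2) = -3 - ⅖ = -17/5)
l(w, Q) = 4 (l(w, Q) = 0 + 4 = 4)
l(r(-4), -8)/(-19176 + 4072) = 4/(-19176 + 4072) = 4/(-15104) = -1/15104*4 = -1/3776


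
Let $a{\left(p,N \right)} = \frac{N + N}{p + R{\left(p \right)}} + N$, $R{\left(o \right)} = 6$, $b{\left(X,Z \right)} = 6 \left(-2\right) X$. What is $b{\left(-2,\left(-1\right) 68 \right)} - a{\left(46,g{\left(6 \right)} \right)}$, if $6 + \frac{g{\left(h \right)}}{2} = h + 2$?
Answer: $\frac{258}{13} \approx 19.846$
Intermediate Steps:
$b{\left(X,Z \right)} = - 12 X$
$g{\left(h \right)} = -8 + 2 h$ ($g{\left(h \right)} = -12 + 2 \left(h + 2\right) = -12 + 2 \left(2 + h\right) = -12 + \left(4 + 2 h\right) = -8 + 2 h$)
$a{\left(p,N \right)} = N + \frac{2 N}{6 + p}$ ($a{\left(p,N \right)} = \frac{N + N}{p + 6} + N = \frac{2 N}{6 + p} + N = N + \frac{2 N}{6 + p}$)
$b{\left(-2,\left(-1\right) 68 \right)} - a{\left(46,g{\left(6 \right)} \right)} = \left(-12\right) \left(-2\right) - \frac{\left(-8 + 2 \cdot 6\right) \left(8 + 46\right)}{6 + 46} = 24 - \left(-8 + 12\right) \frac{1}{52} \cdot 54 = 24 - 4 \cdot \frac{1}{52} \cdot 54 = 24 - \frac{54}{13} = \frac{258}{13}$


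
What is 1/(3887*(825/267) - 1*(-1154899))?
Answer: 89/103854936 ≈ 8.5696e-7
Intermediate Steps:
1/(3887*(825/267) - 1*(-1154899)) = 1/(3887*(825*(1/267)) + 1154899) = 1/(3887*(275/89) + 1154899) = 1/(1068925/89 + 1154899) = 1/(103854936/89) = 89/103854936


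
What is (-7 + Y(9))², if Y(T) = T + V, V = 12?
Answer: 196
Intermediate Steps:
Y(T) = 12 + T (Y(T) = T + 12 = 12 + T)
(-7 + Y(9))² = (-7 + (12 + 9))² = (-7 + 21)² = 14² = 196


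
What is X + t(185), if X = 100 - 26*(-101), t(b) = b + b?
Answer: 3096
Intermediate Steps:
t(b) = 2*b
X = 2726 (X = 100 + 2626 = 2726)
X + t(185) = 2726 + 2*185 = 2726 + 370 = 3096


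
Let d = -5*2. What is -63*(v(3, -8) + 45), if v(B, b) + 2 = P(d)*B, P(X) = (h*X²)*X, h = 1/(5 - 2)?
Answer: 60291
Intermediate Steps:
d = -10
h = ⅓ (h = 1/3 = ⅓ ≈ 0.33333)
P(X) = X³/3 (P(X) = (X²/3)*X = X³/3)
v(B, b) = -2 - 1000*B/3 (v(B, b) = -2 + ((⅓)*(-10)³)*B = -2 + ((⅓)*(-1000))*B = -2 - 1000*B/3)
-63*(v(3, -8) + 45) = -63*((-2 - 1000/3*3) + 45) = -63*((-2 - 1000) + 45) = -63*(-1002 + 45) = -63*(-957) = 60291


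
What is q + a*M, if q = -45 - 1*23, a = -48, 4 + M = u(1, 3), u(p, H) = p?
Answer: 76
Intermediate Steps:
M = -3 (M = -4 + 1 = -3)
q = -68 (q = -45 - 23 = -68)
q + a*M = -68 - 48*(-3) = -68 + 144 = 76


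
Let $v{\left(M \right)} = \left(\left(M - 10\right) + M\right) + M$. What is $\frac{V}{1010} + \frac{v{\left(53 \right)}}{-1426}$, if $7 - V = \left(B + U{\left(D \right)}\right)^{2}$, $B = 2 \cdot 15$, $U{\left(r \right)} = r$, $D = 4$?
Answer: $- \frac{447241}{360065} \approx -1.2421$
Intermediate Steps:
$B = 30$
$V = -1149$ ($V = 7 - \left(30 + 4\right)^{2} = 7 - 34^{2} = 7 - 1156 = -1149$)
$v{\left(M \right)} = -10 + 3 M$ ($v{\left(M \right)} = \left(\left(-10 + M\right) + M\right) + M = \left(-10 + 2 M\right) + M = -10 + 3 M$)
$\frac{V}{1010} + \frac{v{\left(53 \right)}}{-1426} = - \frac{1149}{1010} + \frac{-10 + 3 \cdot 53}{-1426} = \left(-1149\right) \frac{1}{1010} + \left(-10 + 159\right) \left(- \frac{1}{1426}\right) = - \frac{1149}{1010} + 149 \left(- \frac{1}{1426}\right) = - \frac{1149}{1010} - \frac{149}{1426} = - \frac{447241}{360065}$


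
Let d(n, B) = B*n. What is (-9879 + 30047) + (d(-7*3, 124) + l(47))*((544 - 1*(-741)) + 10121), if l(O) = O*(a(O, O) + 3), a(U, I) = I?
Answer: -2876956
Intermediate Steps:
l(O) = O*(3 + O) (l(O) = O*(O + 3) = O*(3 + O))
(-9879 + 30047) + (d(-7*3, 124) + l(47))*((544 - 1*(-741)) + 10121) = (-9879 + 30047) + (124*(-7*3) + 47*(3 + 47))*((544 - 1*(-741)) + 10121) = 20168 + (124*(-21) + 47*50)*((544 + 741) + 10121) = 20168 + (-2604 + 2350)*(1285 + 10121) = 20168 - 254*11406 = 20168 - 2897124 = -2876956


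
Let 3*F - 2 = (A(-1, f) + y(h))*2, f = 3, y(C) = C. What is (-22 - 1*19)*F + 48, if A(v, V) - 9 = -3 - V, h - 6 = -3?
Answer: -430/3 ≈ -143.33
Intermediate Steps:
h = 3 (h = 6 - 3 = 3)
A(v, V) = 6 - V (A(v, V) = 9 + (-3 - V) = 6 - V)
F = 14/3 (F = 2/3 + (((6 - 1*3) + 3)*2)/3 = 2/3 + (((6 - 3) + 3)*2)/3 = 2/3 + ((3 + 3)*2)/3 = 2/3 + (6*2)/3 = 2/3 + (1/3)*12 = 2/3 + 4 = 14/3 ≈ 4.6667)
(-22 - 1*19)*F + 48 = (-22 - 1*19)*(14/3) + 48 = (-22 - 19)*(14/3) + 48 = -41*14/3 + 48 = -574/3 + 48 = -430/3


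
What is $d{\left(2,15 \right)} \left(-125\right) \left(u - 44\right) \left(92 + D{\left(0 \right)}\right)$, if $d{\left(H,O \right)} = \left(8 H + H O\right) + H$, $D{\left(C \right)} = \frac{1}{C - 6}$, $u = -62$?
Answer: $58406000$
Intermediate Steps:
$D{\left(C \right)} = \frac{1}{-6 + C}$
$d{\left(H,O \right)} = 9 H + H O$
$d{\left(2,15 \right)} \left(-125\right) \left(u - 44\right) \left(92 + D{\left(0 \right)}\right) = 2 \left(9 + 15\right) \left(-125\right) \left(-62 - 44\right) \left(92 + \frac{1}{-6 + 0}\right) = 2 \cdot 24 \left(-125\right) \left(- 106 \left(92 + \frac{1}{-6}\right)\right) = 48 \left(-125\right) \left(- 106 \left(92 - \frac{1}{6}\right)\right) = - 6000 \left(\left(-106\right) \frac{551}{6}\right) = \left(-6000\right) \left(- \frac{29203}{3}\right) = 58406000$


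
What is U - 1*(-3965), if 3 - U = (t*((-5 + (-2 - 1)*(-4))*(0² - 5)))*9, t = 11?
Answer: 7433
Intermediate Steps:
U = 3468 (U = 3 - 11*((-5 + (-2 - 1)*(-4))*(0² - 5))*9 = 3 - 11*((-5 - 3*(-4))*(0 - 5))*9 = 3 - 11*((-5 + 12)*(-5))*9 = 3 - 11*(7*(-5))*9 = 3 - 11*(-35)*9 = 3 - (-385)*9 = 3 - 1*(-3465) = 3 + 3465 = 3468)
U - 1*(-3965) = 3468 - 1*(-3965) = 3468 + 3965 = 7433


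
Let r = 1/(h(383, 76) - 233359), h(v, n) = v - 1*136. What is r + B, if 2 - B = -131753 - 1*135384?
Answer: 62273306567/233112 ≈ 2.6714e+5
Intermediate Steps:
h(v, n) = -136 + v (h(v, n) = v - 136 = -136 + v)
B = 267139 (B = 2 - (-131753 - 1*135384) = 2 - (-131753 - 135384) = 2 - 1*(-267137) = 2 + 267137 = 267139)
r = -1/233112 (r = 1/((-136 + 383) - 233359) = 1/(247 - 233359) = 1/(-233112) = -1/233112 ≈ -4.2898e-6)
r + B = -1/233112 + 267139 = 62273306567/233112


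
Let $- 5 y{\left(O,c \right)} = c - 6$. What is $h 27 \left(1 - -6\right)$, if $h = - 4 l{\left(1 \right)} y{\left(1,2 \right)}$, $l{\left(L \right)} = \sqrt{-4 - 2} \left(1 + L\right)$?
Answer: $- \frac{6048 i \sqrt{6}}{5} \approx - 2962.9 i$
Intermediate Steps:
$l{\left(L \right)} = i \sqrt{6} \left(1 + L\right)$ ($l{\left(L \right)} = \sqrt{-6} \left(1 + L\right) = i \sqrt{6} \left(1 + L\right)$)
$y{\left(O,c \right)} = \frac{6}{5} - \frac{c}{5}$ ($y{\left(O,c \right)} = - \frac{c - 6}{5} = - \frac{-6 + c}{5} = \frac{6}{5} - \frac{c}{5}$)
$h = - \frac{32 i \sqrt{6}}{5}$ ($h = - 4 i \sqrt{6} \left(1 + 1\right) \left(\frac{6}{5} - \frac{2}{5}\right) = - 4 i \sqrt{6} \cdot 2 \left(\frac{6}{5} - \frac{2}{5}\right) = - 4 \cdot 2 i \sqrt{6} \cdot \frac{4}{5} = - 8 i \sqrt{6} \cdot \frac{4}{5} = - \frac{32 i \sqrt{6}}{5} \approx - 15.677 i$)
$h 27 \left(1 - -6\right) = - \frac{32 i \sqrt{6}}{5} \cdot 27 \left(1 - -6\right) = - \frac{32 i \sqrt{6}}{5} \cdot 27 \left(1 + 6\right) = - \frac{32 i \sqrt{6}}{5} \cdot 27 \cdot 7 = - \frac{32 i \sqrt{6}}{5} \cdot 189 = - \frac{6048 i \sqrt{6}}{5}$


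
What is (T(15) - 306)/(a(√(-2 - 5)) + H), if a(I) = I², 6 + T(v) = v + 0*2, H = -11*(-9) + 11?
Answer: -297/103 ≈ -2.8835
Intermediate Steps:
H = 110 (H = 99 + 11 = 110)
T(v) = -6 + v (T(v) = -6 + (v + 0*2) = -6 + (v + 0) = -6 + v)
(T(15) - 306)/(a(√(-2 - 5)) + H) = ((-6 + 15) - 306)/((√(-2 - 5))² + 110) = (9 - 306)/((√(-7))² + 110) = -297/((I*√7)² + 110) = -297/(-7 + 110) = -297/103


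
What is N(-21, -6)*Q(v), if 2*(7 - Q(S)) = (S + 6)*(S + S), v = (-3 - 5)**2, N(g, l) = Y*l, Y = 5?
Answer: 134190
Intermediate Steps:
N(g, l) = 5*l
v = 64 (v = (-8)**2 = 64)
Q(S) = 7 - S*(6 + S) (Q(S) = 7 - (S + 6)*(S + S)/2 = 7 - (6 + S)*2*S/2 = 7 - S*(6 + S))
N(-21, -6)*Q(v) = (5*(-6))*(7 - 1*64**2 - 6*64) = -30*(7 - 1*4096 - 384) = -30*(7 - 4096 - 384) = -30*(-4473) = 134190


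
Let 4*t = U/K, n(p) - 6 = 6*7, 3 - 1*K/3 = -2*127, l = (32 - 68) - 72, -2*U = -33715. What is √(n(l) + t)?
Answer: √508519218/3084 ≈ 7.3120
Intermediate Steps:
U = 33715/2 (U = -½*(-33715) = 33715/2 ≈ 16858.)
l = -108 (l = -36 - 72 = -108)
K = 771 (K = 9 - (-6)*127 = 9 - 3*(-254) = 9 + 762 = 771)
n(p) = 48 (n(p) = 6 + 6*7 = 6 + 42 = 48)
t = 33715/6168 (t = ((33715/2)/771)/4 = ((33715/2)*(1/771))/4 = (¼)*(33715/1542) = 33715/6168 ≈ 5.4661)
√(n(l) + t) = √(48 + 33715/6168) = √(329779/6168) = √508519218/3084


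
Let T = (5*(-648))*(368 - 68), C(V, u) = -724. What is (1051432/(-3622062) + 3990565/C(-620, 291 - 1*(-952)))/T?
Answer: 7227417540899/1274473223568000 ≈ 0.0056709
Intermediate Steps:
T = -972000 (T = -3240*300 = -972000)
(1051432/(-3622062) + 3990565/C(-620, 291 - 1*(-952)))/T = (1051432/(-3622062) + 3990565/(-724))/(-972000) = (1051432*(-1/3622062) + 3990565*(-1/724))*(-1/972000) = (-525716/1811031 - 3990565/724)*(-1/972000) = -7227417540899/1311186444*(-1/972000) = 7227417540899/1274473223568000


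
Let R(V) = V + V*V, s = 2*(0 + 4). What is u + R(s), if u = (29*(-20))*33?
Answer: -19068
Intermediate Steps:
s = 8 (s = 2*4 = 8)
R(V) = V + V²
u = -19140 (u = -580*33 = -19140)
u + R(s) = -19140 + 8*(1 + 8) = -19140 + 8*9 = -19140 + 72 = -19068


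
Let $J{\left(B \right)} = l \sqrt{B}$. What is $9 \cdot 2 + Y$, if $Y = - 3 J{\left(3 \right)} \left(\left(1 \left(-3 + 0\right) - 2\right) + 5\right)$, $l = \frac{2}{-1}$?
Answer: $18$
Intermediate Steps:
$l = -2$ ($l = 2 \left(-1\right) = -2$)
$J{\left(B \right)} = - 2 \sqrt{B}$
$Y = 0$ ($Y = - 3 \left(- 2 \sqrt{3}\right) \left(\left(1 \left(-3 + 0\right) - 2\right) + 5\right) = 6 \sqrt{3} \left(\left(1 \left(-3\right) - 2\right) + 5\right) = 6 \sqrt{3} \left(\left(-3 - 2\right) + 5\right) = 6 \sqrt{3} \left(-5 + 5\right) = 6 \sqrt{3} \cdot 0 = 0$)
$9 \cdot 2 + Y = 9 \cdot 2 + 0 = 18 + 0 = 18$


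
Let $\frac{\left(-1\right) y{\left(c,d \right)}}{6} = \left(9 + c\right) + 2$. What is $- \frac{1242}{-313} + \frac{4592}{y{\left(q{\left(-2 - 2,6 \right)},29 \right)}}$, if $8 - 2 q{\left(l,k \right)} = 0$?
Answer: $- \frac{662758}{14085} \approx -47.054$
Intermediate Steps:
$q{\left(l,k \right)} = 4$ ($q{\left(l,k \right)} = 4 - 0 = 4 + 0 = 4$)
$y{\left(c,d \right)} = -66 - 6 c$ ($y{\left(c,d \right)} = - 6 \left(\left(9 + c\right) + 2\right) = - 6 \left(11 + c\right) = -66 - 6 c$)
$- \frac{1242}{-313} + \frac{4592}{y{\left(q{\left(-2 - 2,6 \right)},29 \right)}} = - \frac{1242}{-313} + \frac{4592}{-66 - 24} = \left(-1242\right) \left(- \frac{1}{313}\right) + \frac{4592}{-66 - 24} = \frac{1242}{313} + \frac{4592}{-90} = \frac{1242}{313} + 4592 \left(- \frac{1}{90}\right) = \frac{1242}{313} - \frac{2296}{45} = - \frac{662758}{14085}$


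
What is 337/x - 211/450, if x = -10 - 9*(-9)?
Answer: 136669/31950 ≈ 4.2776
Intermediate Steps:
x = 71 (x = -10 + 81 = 71)
337/x - 211/450 = 337/71 - 211/450 = 136669/31950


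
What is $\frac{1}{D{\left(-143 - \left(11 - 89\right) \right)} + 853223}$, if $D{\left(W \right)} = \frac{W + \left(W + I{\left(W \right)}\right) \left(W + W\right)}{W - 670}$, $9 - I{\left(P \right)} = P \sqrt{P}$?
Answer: $\frac{9218541843}{7865381527516372} - \frac{124215 i \sqrt{65}}{7865381527516372} \approx 1.172 \cdot 10^{-6} - 1.2732 \cdot 10^{-10} i$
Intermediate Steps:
$I{\left(P \right)} = 9 - P^{\frac{3}{2}}$ ($I{\left(P \right)} = 9 - P \sqrt{P} = 9 - P^{\frac{3}{2}}$)
$D{\left(W \right)} = \frac{W + 2 W \left(9 + W - W^{\frac{3}{2}}\right)}{-670 + W}$ ($D{\left(W \right)} = \frac{W + \left(W - \left(-9 + W^{\frac{3}{2}}\right)\right) \left(W + W\right)}{W - 670} = \frac{W + \left(9 + W - W^{\frac{3}{2}}\right) 2 W}{-670 + W} = \frac{W + 2 W \left(9 + W - W^{\frac{3}{2}}\right)}{-670 + W}$)
$\frac{1}{D{\left(-143 - \left(11 - 89\right) \right)} + 853223} = \frac{1}{\frac{\left(-143 - \left(11 - 89\right)\right) \left(19 - 2 \left(-143 - \left(11 - 89\right)\right)^{\frac{3}{2}} + 2 \left(-143 - \left(11 - 89\right)\right)\right)}{-670 - \left(154 - 89\right)} + 853223} = \frac{1}{\frac{\left(-143 - \left(11 - 89\right)\right) \left(19 - 2 \left(-143 - \left(11 - 89\right)\right)^{\frac{3}{2}} + 2 \left(-143 - \left(11 - 89\right)\right)\right)}{-670 - 65} + 853223} = \frac{1}{\frac{\left(-143 - -78\right) \left(19 - 2 \left(-143 - -78\right)^{\frac{3}{2}} + 2 \left(-143 - -78\right)\right)}{-670 - 65} + 853223} = \frac{1}{\frac{\left(-143 + 78\right) \left(19 - 2 \left(-143 + 78\right)^{\frac{3}{2}} + 2 \left(-143 + 78\right)\right)}{-670 + \left(-143 + 78\right)} + 853223} = \frac{1}{- \frac{65 \left(19 - 2 \left(-65\right)^{\frac{3}{2}} + 2 \left(-65\right)\right)}{-670 - 65} + 853223} = \frac{1}{- \frac{65 \left(19 - 2 \left(- 65 i \sqrt{65}\right) - 130\right)}{-735} + 853223} = \frac{1}{\left(-65\right) \left(- \frac{1}{735}\right) \left(19 + 130 i \sqrt{65} - 130\right) + 853223} = \frac{1}{\left(-65\right) \left(- \frac{1}{735}\right) \left(-111 + 130 i \sqrt{65}\right) + 853223} = \frac{1}{\left(- \frac{481}{49} + \frac{1690 i \sqrt{65}}{147}\right) + 853223} = \frac{1}{\frac{41807446}{49} + \frac{1690 i \sqrt{65}}{147}}$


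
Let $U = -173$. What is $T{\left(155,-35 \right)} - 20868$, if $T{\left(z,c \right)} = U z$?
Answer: $-47683$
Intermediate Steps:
$T{\left(z,c \right)} = - 173 z$
$T{\left(155,-35 \right)} - 20868 = \left(-173\right) 155 - 20868 = -26815 - 20868 = -47683$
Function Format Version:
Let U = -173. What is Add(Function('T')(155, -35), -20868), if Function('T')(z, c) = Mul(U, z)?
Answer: -47683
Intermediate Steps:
Function('T')(z, c) = Mul(-173, z)
Add(Function('T')(155, -35), -20868) = Add(Mul(-173, 155), -20868) = Add(-26815, -20868) = -47683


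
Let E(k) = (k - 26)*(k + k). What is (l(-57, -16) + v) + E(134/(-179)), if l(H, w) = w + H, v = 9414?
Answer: 300578165/32041 ≈ 9381.0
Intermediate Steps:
E(k) = 2*k*(-26 + k) (E(k) = (-26 + k)*(2*k) = 2*k*(-26 + k))
l(H, w) = H + w
(l(-57, -16) + v) + E(134/(-179)) = ((-57 - 16) + 9414) + 2*(134/(-179))*(-26 + 134/(-179)) = (-73 + 9414) + 2*(134*(-1/179))*(-26 + 134*(-1/179)) = 9341 + 2*(-134/179)*(-26 - 134/179) = 9341 + 2*(-134/179)*(-4788/179) = 9341 + 1283184/32041 = 300578165/32041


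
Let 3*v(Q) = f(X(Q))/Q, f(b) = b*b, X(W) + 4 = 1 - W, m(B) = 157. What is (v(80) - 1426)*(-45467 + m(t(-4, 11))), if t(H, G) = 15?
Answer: 1519475381/24 ≈ 6.3311e+7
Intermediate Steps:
X(W) = -3 - W (X(W) = -4 + (1 - W) = -3 - W)
f(b) = b**2
v(Q) = (-3 - Q)**2/(3*Q) (v(Q) = ((-3 - Q)**2/Q)/3 = (-3 - Q)**2/(3*Q))
(v(80) - 1426)*(-45467 + m(t(-4, 11))) = ((1/3)*(3 + 80)**2/80 - 1426)*(-45467 + 157) = ((1/3)*(1/80)*83**2 - 1426)*(-45310) = ((1/3)*(1/80)*6889 - 1426)*(-45310) = (6889/240 - 1426)*(-45310) = -335351/240*(-45310) = 1519475381/24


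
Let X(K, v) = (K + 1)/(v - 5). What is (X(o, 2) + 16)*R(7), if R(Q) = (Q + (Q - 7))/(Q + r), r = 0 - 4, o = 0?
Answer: 329/9 ≈ 36.556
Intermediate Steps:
r = -4
R(Q) = (-7 + 2*Q)/(-4 + Q) (R(Q) = (Q + (Q - 7))/(Q - 4) = (Q + (-7 + Q))/(-4 + Q) = (-7 + 2*Q)/(-4 + Q))
X(K, v) = (1 + K)/(-5 + v)
(X(o, 2) + 16)*R(7) = ((1 + 0)/(-5 + 2) + 16)*((-7 + 2*7)/(-4 + 7)) = (1/(-3) + 16)*((-7 + 14)/3) = (-⅓*1 + 16)*((⅓)*7) = (-⅓ + 16)*(7/3) = (47/3)*(7/3) = 329/9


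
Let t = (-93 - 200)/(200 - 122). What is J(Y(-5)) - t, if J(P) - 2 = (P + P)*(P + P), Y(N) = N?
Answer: 8249/78 ≈ 105.76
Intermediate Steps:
J(P) = 2 + 4*P² (J(P) = 2 + (P + P)*(P + P) = 2 + (2*P)*(2*P) = 2 + 4*P²)
t = -293/78 ≈ -3.7564
J(Y(-5)) - t = (2 + 4*(-5)²) - 1*(-293/78) = (2 + 4*25) + 293/78 = (2 + 100) + 293/78 = 102 + 293/78 = 8249/78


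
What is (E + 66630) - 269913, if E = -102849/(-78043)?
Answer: -15864712320/78043 ≈ -2.0328e+5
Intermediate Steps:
E = 102849/78043 (E = -102849*(-1/78043) = 102849/78043 ≈ 1.3179)
(E + 66630) - 269913 = (102849/78043 + 66630) - 269913 = 5200107939/78043 - 269913 = -15864712320/78043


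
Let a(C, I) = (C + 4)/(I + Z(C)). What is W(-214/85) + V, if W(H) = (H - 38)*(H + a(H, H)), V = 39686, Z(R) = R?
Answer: 30768336472/773075 ≈ 39800.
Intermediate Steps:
a(C, I) = (4 + C)/(C + I) (a(C, I) = (C + 4)/(I + C) = (4 + C)/(C + I))
W(H) = (-38 + H)*(H + (4 + H)/(2*H)) (W(H) = (H - 38)*(H + (4 + H)/(H + H)) = (-38 + H)*(H + (4 + H)/((2*H))) = (-38 + H)*(H + (1/(2*H))*(4 + H)) = (-38 + H)*(H + (4 + H)/(2*H)))
W(-214/85) + V = (-17 + (-214/85)² - 76/((-214/85)) - (-8025)/85) + 39686 = (-17 + (-214*1/85)² - 76/((-214*1/85)) - (-8025)/85) + 39686 = (-17 + (-214/85)² - 76/(-214/85) - 75/2*(-214/85)) + 39686 = (-17 + 45796/7225 - 76*(-85/214) + 1605/17) + 39686 = (-17 + 45796/7225 + 3230/107 + 1605/17) + 39686 = 88082022/773075 + 39686 = 30768336472/773075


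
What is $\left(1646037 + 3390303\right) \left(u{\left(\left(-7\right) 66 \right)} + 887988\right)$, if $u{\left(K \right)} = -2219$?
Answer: $4461033845460$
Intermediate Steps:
$\left(1646037 + 3390303\right) \left(u{\left(\left(-7\right) 66 \right)} + 887988\right) = \left(1646037 + 3390303\right) \left(-2219 + 887988\right) = 5036340 \cdot 885769 = 4461033845460$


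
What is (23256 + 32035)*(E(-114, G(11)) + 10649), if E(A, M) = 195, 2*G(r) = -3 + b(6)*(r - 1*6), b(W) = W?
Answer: 599575604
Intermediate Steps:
G(r) = -39/2 + 3*r (G(r) = (-3 + 6*(r - 1*6))/2 = (-3 + 6*(r - 6))/2 = (-3 + 6*(-6 + r))/2 = (-3 + (-36 + 6*r))/2 = (-39 + 6*r)/2 = -39/2 + 3*r)
(23256 + 32035)*(E(-114, G(11)) + 10649) = (23256 + 32035)*(195 + 10649) = 55291*10844 = 599575604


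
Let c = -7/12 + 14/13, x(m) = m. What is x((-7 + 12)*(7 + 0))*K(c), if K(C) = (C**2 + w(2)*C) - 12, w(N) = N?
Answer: -9172765/24336 ≈ -376.92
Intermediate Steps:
c = 77/156 (c = -7*1/12 + 14*(1/13) = -7/12 + 14/13 = 77/156 ≈ 0.49359)
K(C) = -12 + C**2 + 2*C (K(C) = (C**2 + 2*C) - 12 = -12 + C**2 + 2*C)
x((-7 + 12)*(7 + 0))*K(c) = ((-7 + 12)*(7 + 0))*(-12 + (77/156)**2 + 2*(77/156)) = (5*7)*(-12 + 5929/24336 + 77/78) = 35*(-262079/24336) = -9172765/24336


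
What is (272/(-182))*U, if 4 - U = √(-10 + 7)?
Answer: -544/91 + 136*I*√3/91 ≈ -5.978 + 2.5886*I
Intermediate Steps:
U = 4 - I*√3 (U = 4 - √(-10 + 7) = 4 - √(-3) = 4 - I*√3 ≈ 4.0 - 1.732*I)
(272/(-182))*U = (272/(-182))*(4 - I*√3) = (272*(-1/182))*(4 - I*√3) = -136*(4 - I*√3)/91 = -544/91 + 136*I*√3/91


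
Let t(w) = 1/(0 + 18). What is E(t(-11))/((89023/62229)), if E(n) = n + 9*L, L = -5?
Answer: -16781087/534138 ≈ -31.417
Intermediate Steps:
t(w) = 1/18
E(n) = -45 + n (E(n) = n + 9*(-5) = n - 45 = -45 + n)
E(t(-11))/((89023/62229)) = (-45 + 1/18)/((89023/62229)) = -809/(18*(89023*(1/62229))) = -809/(18*89023/62229) = -809/18*62229/89023 = -16781087/534138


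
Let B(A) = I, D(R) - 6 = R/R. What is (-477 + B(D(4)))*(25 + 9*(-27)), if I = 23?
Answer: 98972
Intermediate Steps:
D(R) = 7 (D(R) = 6 + R/R = 6 + 1 = 7)
B(A) = 23
(-477 + B(D(4)))*(25 + 9*(-27)) = (-477 + 23)*(25 + 9*(-27)) = -454*(25 - 243) = -454*(-218) = 98972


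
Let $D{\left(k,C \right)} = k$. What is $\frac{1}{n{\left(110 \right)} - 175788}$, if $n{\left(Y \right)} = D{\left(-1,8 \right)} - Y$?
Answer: $- \frac{1}{175899} \approx -5.6851 \cdot 10^{-6}$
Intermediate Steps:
$n{\left(Y \right)} = -1 - Y$
$\frac{1}{n{\left(110 \right)} - 175788} = \frac{1}{\left(-1 - 110\right) - 175788} = \frac{1}{-111 - 175788} = \frac{1}{-175899} = - \frac{1}{175899}$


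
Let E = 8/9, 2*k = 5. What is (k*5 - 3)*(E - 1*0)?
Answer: 76/9 ≈ 8.4444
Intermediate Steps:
k = 5/2 (k = (½)*5 = 5/2 ≈ 2.5000)
E = 8/9 (E = 8*(⅑) = 8/9 ≈ 0.88889)
(k*5 - 3)*(E - 1*0) = ((5/2)*5 - 3)*(8/9 - 1*0) = (25/2 - 3)*(8/9 + 0) = (19/2)*(8/9) = 76/9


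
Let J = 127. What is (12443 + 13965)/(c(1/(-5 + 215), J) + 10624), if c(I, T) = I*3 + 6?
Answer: 1848560/744101 ≈ 2.4843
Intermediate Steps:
c(I, T) = 6 + 3*I (c(I, T) = 3*I + 6 = 6 + 3*I)
(12443 + 13965)/(c(1/(-5 + 215), J) + 10624) = (12443 + 13965)/((6 + 3/(-5 + 215)) + 10624) = 26408/((6 + 3/210) + 10624) = 26408/((6 + 3*(1/210)) + 10624) = 26408/((6 + 1/70) + 10624) = 26408/(421/70 + 10624) = 26408/(744101/70) = 26408*(70/744101) = 1848560/744101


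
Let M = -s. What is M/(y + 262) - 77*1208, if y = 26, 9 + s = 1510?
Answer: -26790109/288 ≈ -93021.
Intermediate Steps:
s = 1501 (s = -9 + 1510 = 1501)
M = -1501 (M = -1*1501 = -1501)
M/(y + 262) - 77*1208 = -1501/(26 + 262) - 77*1208 = -1501/288 - 93016 = -26790109/288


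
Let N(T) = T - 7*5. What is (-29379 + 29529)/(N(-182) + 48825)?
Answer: 75/24304 ≈ 0.0030859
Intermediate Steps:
N(T) = -35 + T (N(T) = T - 35 = -35 + T)
(-29379 + 29529)/(N(-182) + 48825) = (-29379 + 29529)/((-35 - 182) + 48825) = 150/(-217 + 48825) = 150/48608 = 150*(1/48608) = 75/24304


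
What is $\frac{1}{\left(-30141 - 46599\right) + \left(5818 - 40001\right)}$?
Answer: $- \frac{1}{110923} \approx -9.0153 \cdot 10^{-6}$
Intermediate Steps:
$\frac{1}{\left(-30141 - 46599\right) + \left(5818 - 40001\right)} = \frac{1}{\left(-30141 - 46599\right) - 34183} = \frac{1}{-76740 - 34183} = \frac{1}{-110923} = - \frac{1}{110923}$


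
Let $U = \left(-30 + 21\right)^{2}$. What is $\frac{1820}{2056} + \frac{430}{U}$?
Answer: $\frac{257875}{41634} \approx 6.1939$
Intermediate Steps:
$U = 81$ ($U = \left(-9\right)^{2} = 81$)
$\frac{1820}{2056} + \frac{430}{U} = \frac{1820}{2056} + \frac{430}{81} = 1820 \cdot \frac{1}{2056} + 430 \cdot \frac{1}{81} = \frac{455}{514} + \frac{430}{81} = \frac{257875}{41634}$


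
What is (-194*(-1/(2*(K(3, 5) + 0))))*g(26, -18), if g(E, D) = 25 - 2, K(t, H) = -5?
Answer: -2231/5 ≈ -446.20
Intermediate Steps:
g(E, D) = 23
(-194*(-1/(2*(K(3, 5) + 0))))*g(26, -18) = -194*(-1/(2*(-5 + 0)))*23 = -194/((-2*(-5)))*23 = -194/10*23 = -194*⅒*23 = -97/5*23 = -2231/5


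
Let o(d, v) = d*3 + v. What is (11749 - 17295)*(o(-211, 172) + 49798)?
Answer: -273623002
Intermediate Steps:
o(d, v) = v + 3*d (o(d, v) = 3*d + v = v + 3*d)
(11749 - 17295)*(o(-211, 172) + 49798) = (11749 - 17295)*((172 + 3*(-211)) + 49798) = -5546*((172 - 633) + 49798) = -5546*(-461 + 49798) = -5546*49337 = -273623002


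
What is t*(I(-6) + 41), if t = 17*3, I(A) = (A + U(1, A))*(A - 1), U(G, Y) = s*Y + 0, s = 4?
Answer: 12801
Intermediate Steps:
U(G, Y) = 4*Y (U(G, Y) = 4*Y + 0 = 4*Y)
I(A) = 5*A*(-1 + A) (I(A) = (A + 4*A)*(A - 1) = (5*A)*(-1 + A) = 5*A*(-1 + A))
t = 51
t*(I(-6) + 41) = 51*(5*(-6)*(-1 - 6) + 41) = 51*(5*(-6)*(-7) + 41) = 51*(210 + 41) = 51*251 = 12801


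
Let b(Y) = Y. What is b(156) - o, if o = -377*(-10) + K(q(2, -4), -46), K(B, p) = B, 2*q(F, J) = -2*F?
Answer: -3612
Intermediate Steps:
q(F, J) = -F (q(F, J) = (-2*F)/2 = -F)
o = 3768 (o = -377*(-10) - 1*2 = 3770 - 2 = 3768)
b(156) - o = 156 - 1*3768 = 156 - 3768 = -3612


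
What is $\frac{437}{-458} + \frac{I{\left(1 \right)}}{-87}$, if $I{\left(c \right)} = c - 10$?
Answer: $- \frac{11299}{13282} \approx -0.8507$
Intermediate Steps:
$I{\left(c \right)} = -10 + c$ ($I{\left(c \right)} = c - 10 = -10 + c$)
$\frac{437}{-458} + \frac{I{\left(1 \right)}}{-87} = \frac{437}{-458} + \frac{-10 + 1}{-87} = 437 \left(- \frac{1}{458}\right) - - \frac{3}{29} = - \frac{437}{458} + \frac{3}{29} = - \frac{11299}{13282}$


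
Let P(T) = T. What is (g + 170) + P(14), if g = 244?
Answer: 428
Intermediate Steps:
(g + 170) + P(14) = (244 + 170) + 14 = 414 + 14 = 428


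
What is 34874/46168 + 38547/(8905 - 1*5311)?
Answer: 158747921/13827316 ≈ 11.481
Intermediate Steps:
34874/46168 + 38547/(8905 - 1*5311) = 34874*(1/46168) + 38547/(8905 - 5311) = 17437/23084 + 38547/3594 = 17437/23084 + 38547*(1/3594) = 17437/23084 + 12849/1198 = 158747921/13827316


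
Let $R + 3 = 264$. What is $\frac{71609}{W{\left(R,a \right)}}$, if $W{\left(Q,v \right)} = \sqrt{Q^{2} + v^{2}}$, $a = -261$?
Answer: $\frac{71609 \sqrt{2}}{522} \approx 194.0$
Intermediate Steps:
$R = 261$ ($R = -3 + 264 = 261$)
$\frac{71609}{W{\left(R,a \right)}} = \frac{71609}{\sqrt{261^{2} + \left(-261\right)^{2}}} = \frac{71609}{\sqrt{68121 + 68121}} = \frac{71609}{\sqrt{136242}} = \frac{71609}{261 \sqrt{2}} = 71609 \frac{\sqrt{2}}{522} = \frac{71609 \sqrt{2}}{522}$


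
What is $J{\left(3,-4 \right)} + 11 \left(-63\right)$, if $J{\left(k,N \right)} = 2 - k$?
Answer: $-694$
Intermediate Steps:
$J{\left(3,-4 \right)} + 11 \left(-63\right) = \left(2 - 3\right) + 11 \left(-63\right) = \left(2 - 3\right) - 693 = -1 - 693 = -694$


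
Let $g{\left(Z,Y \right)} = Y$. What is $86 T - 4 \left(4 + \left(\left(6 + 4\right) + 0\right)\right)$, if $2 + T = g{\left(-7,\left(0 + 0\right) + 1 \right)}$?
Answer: $-142$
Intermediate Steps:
$T = -1$ ($T = -2 + \left(\left(0 + 0\right) + 1\right) = -2 + \left(0 + 1\right) = -2 + 1 = -1$)
$86 T - 4 \left(4 + \left(\left(6 + 4\right) + 0\right)\right) = 86 \left(-1\right) - 4 \left(4 + \left(\left(6 + 4\right) + 0\right)\right) = -86 - 4 \left(4 + \left(10 + 0\right)\right) = -86 - 4 \left(4 + 10\right) = -86 - 56 = -142$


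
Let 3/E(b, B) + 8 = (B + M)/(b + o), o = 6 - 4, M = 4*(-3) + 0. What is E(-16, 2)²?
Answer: 49/289 ≈ 0.16955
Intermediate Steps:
M = -12 (M = -12 + 0 = -12)
o = 2
E(b, B) = 3/(-8 + (-12 + B)/(2 + b)) (E(b, B) = 3/(-8 + (B - 12)/(b + 2)) = 3/(-8 + (-12 + B)/(2 + b)))
E(-16, 2)² = (3*(-2 - 1*(-16))/(28 - 1*2 + 8*(-16)))² = (3*(-2 + 16)/(28 - 2 - 128))² = (3*14/(-102))² = (3*(-1/102)*14)² = (-7/17)² = 49/289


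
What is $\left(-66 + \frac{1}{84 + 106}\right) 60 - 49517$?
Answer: $- \frac{1016057}{19} \approx -53477.0$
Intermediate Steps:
$\left(-66 + \frac{1}{84 + 106}\right) 60 - 49517 = \left(-66 + \frac{1}{190}\right) 60 - 49517 = \left(- \frac{12539}{190}\right) 60 - 49517 = - \frac{75234}{19} - 49517 = - \frac{1016057}{19}$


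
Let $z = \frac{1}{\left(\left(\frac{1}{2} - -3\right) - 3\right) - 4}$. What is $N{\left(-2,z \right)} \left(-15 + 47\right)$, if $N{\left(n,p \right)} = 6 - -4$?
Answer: $320$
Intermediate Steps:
$z = - \frac{2}{7}$ ($z = \frac{1}{\left(\left(\frac{1}{2} + 3\right) - 3\right) - 4} = \frac{1}{\left(\frac{7}{2} - 3\right) - 4} = \frac{1}{\frac{1}{2} - 4} = \frac{1}{- \frac{7}{2}} = - \frac{2}{7} \approx -0.28571$)
$N{\left(n,p \right)} = 10$ ($N{\left(n,p \right)} = 6 + 4 = 10$)
$N{\left(-2,z \right)} \left(-15 + 47\right) = 10 \left(-15 + 47\right) = 10 \cdot 32 = 320$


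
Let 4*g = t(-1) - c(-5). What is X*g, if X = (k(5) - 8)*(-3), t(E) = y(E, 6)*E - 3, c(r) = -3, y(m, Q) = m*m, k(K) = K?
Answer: -9/4 ≈ -2.2500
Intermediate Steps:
y(m, Q) = m²
t(E) = -3 + E³ (t(E) = E²*E - 3 = E³ - 3 = -3 + E³)
X = 9 (X = (5 - 8)*(-3) = -3*(-3) = 9)
g = -¼ (g = ((-3 + (-1)³) - 1*(-3))/4 = ((-3 - 1) + 3)/4 = (-4 + 3)/4 = (¼)*(-1) = -¼ ≈ -0.25000)
X*g = 9*(-¼) = -9/4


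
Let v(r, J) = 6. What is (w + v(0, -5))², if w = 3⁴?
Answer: 7569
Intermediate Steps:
w = 81
(w + v(0, -5))² = (81 + 6)² = 87² = 7569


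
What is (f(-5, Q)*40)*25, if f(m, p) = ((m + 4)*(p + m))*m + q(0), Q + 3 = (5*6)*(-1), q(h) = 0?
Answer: -190000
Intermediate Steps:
Q = -33 (Q = -3 + (5*6)*(-1) = -3 + 30*(-1) = -3 - 30 = -33)
f(m, p) = m*(4 + m)*(m + p) (f(m, p) = ((m + 4)*(p + m))*m + 0 = ((4 + m)*(m + p))*m + 0 = m*(4 + m)*(m + p) + 0 = m*(4 + m)*(m + p))
(f(-5, Q)*40)*25 = (-5*((-5)**2 + 4*(-5) + 4*(-33) - 5*(-33))*40)*25 = (-5*(25 - 20 - 132 + 165)*40)*25 = (-5*38*40)*25 = -190*40*25 = -7600*25 = -190000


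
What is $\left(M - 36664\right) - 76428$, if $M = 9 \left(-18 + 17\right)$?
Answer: $-113101$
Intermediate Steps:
$M = -9$ ($M = 9 \left(-1\right) = -9$)
$\left(M - 36664\right) - 76428 = \left(-9 - 36664\right) - 76428 = -36673 - 76428 = -113101$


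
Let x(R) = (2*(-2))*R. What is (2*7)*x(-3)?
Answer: 168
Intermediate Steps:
x(R) = -4*R
(2*7)*x(-3) = (2*7)*(-4*(-3)) = 14*12 = 168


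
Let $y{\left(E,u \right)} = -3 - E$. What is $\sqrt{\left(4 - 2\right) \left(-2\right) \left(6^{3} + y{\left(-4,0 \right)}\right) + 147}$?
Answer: $i \sqrt{721} \approx 26.851 i$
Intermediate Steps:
$\sqrt{\left(4 - 2\right) \left(-2\right) \left(6^{3} + y{\left(-4,0 \right)}\right) + 147} = \sqrt{\left(4 - 2\right) \left(-2\right) \left(6^{3} - -1\right) + 147} = \sqrt{2 \left(-2\right) \left(216 + \left(-3 + 4\right)\right) + 147} = \sqrt{- 4 \left(216 + 1\right) + 147} = \sqrt{\left(-4\right) 217 + 147} = \sqrt{-868 + 147} = \sqrt{-721} = i \sqrt{721}$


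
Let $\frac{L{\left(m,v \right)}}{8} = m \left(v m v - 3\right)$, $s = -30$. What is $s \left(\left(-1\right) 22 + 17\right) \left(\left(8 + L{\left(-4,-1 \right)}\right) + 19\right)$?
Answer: $37650$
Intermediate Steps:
$L{\left(m,v \right)} = 8 m \left(-3 + m v^{2}\right)$ ($L{\left(m,v \right)} = 8 m \left(v m v - 3\right) = 8 m \left(m v v - 3\right) = 8 m \left(m v^{2} - 3\right) = 8 m \left(-3 + m v^{2}\right)$)
$s \left(\left(-1\right) 22 + 17\right) \left(\left(8 + L{\left(-4,-1 \right)}\right) + 19\right) = - 30 \left(\left(-1\right) 22 + 17\right) \left(\left(8 + 8 \left(-4\right) \left(-3 - 4 \left(-1\right)^{2}\right)\right) + 19\right) = - 30 \left(-22 + 17\right) \left(\left(8 + 8 \left(-4\right) \left(-3 - 4\right)\right) + 19\right) = \left(-30\right) \left(-5\right) \left(\left(8 + 8 \left(-4\right) \left(-3 - 4\right)\right) + 19\right) = 150 \left(\left(8 + 8 \left(-4\right) \left(-7\right)\right) + 19\right) = 150 \left(\left(8 + 224\right) + 19\right) = 150 \left(232 + 19\right) = 150 \cdot 251 = 37650$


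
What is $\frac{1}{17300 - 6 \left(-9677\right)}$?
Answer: $\frac{1}{75362} \approx 1.3269 \cdot 10^{-5}$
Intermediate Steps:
$\frac{1}{17300 - 6 \left(-9677\right)} = \frac{1}{17300 - -58062} = \frac{1}{17300 + 58062} = \frac{1}{75362}$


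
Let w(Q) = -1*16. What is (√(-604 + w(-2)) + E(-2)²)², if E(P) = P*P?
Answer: -364 + 64*I*√155 ≈ -364.0 + 796.79*I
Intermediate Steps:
E(P) = P²
w(Q) = -16
(√(-604 + w(-2)) + E(-2)²)² = (√(-604 - 16) + ((-2)²)²)² = (√(-620) + 4²)² = (2*I*√155 + 16)² = (16 + 2*I*√155)²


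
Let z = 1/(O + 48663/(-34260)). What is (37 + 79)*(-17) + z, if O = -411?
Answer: -9287817872/4709841 ≈ -1972.0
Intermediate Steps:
z = -11420/4709841 (z = 1/(-411 + 48663/(-34260)) = 1/(-411 + 48663*(-1/34260)) = 1/(-411 - 16221/11420) = 1/(-4709841/11420) = -11420/4709841 ≈ -0.0024247)
(37 + 79)*(-17) + z = (37 + 79)*(-17) - 11420/4709841 = 116*(-17) - 11420/4709841 = -1972 - 11420/4709841 = -9287817872/4709841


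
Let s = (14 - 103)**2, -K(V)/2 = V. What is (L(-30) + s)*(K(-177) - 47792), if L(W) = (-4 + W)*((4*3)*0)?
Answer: -375756398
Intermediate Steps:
K(V) = -2*V
s = 7921 (s = (-89)**2 = 7921)
L(W) = 0 (L(W) = (-4 + W)*(12*0) = (-4 + W)*0 = 0)
(L(-30) + s)*(K(-177) - 47792) = (0 + 7921)*(-2*(-177) - 47792) = 7921*(354 - 47792) = 7921*(-47438) = -375756398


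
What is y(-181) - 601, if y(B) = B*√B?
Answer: -601 - 181*I*√181 ≈ -601.0 - 2435.1*I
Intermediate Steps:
y(B) = B^(3/2)
y(-181) - 601 = (-181)^(3/2) - 601 = -181*I*√181 - 601 = -601 - 181*I*√181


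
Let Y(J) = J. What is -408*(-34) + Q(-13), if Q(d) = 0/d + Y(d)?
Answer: 13859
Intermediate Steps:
Q(d) = d (Q(d) = 0/d + d = 0 + d = d)
-408*(-34) + Q(-13) = -408*(-34) - 13 = 13872 - 13 = 13859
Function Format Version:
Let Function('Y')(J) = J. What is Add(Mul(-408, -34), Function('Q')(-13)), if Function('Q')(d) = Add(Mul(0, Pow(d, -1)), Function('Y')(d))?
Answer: 13859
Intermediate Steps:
Function('Q')(d) = d (Function('Q')(d) = Add(Mul(0, Pow(d, -1)), d) = Add(0, d) = d)
Add(Mul(-408, -34), Function('Q')(-13)) = Add(Mul(-408, -34), -13) = Add(13872, -13) = 13859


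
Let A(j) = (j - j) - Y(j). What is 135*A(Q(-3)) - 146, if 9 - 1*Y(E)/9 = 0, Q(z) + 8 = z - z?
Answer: -11081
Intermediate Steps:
Q(z) = -8 (Q(z) = -8 + (z - z) = -8 + 0 = -8)
Y(E) = 81 (Y(E) = 81 - 9*0 = 81 + 0 = 81)
A(j) = -81 (A(j) = (j - j) - 1*81 = 0 - 81 = -81)
135*A(Q(-3)) - 146 = 135*(-81) - 146 = -10935 - 146 = -11081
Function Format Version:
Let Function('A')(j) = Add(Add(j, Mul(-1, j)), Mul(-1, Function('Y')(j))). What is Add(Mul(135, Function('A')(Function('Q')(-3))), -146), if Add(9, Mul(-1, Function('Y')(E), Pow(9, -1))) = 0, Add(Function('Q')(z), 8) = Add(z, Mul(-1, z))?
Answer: -11081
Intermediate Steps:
Function('Q')(z) = -8 (Function('Q')(z) = Add(-8, Add(z, Mul(-1, z))) = Add(-8, 0) = -8)
Function('Y')(E) = 81 (Function('Y')(E) = Add(81, Mul(-9, 0)) = Add(81, 0) = 81)
Function('A')(j) = -81 (Function('A')(j) = Add(Add(j, Mul(-1, j)), Mul(-1, 81)) = Add(0, -81) = -81)
Add(Mul(135, Function('A')(Function('Q')(-3))), -146) = Add(Mul(135, -81), -146) = Add(-10935, -146) = -11081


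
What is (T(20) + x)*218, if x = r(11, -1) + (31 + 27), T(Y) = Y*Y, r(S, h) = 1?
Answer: 100062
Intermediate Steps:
T(Y) = Y²
x = 59 (x = 1 + (31 + 27) = 1 + 58 = 59)
(T(20) + x)*218 = (20² + 59)*218 = (400 + 59)*218 = 459*218 = 100062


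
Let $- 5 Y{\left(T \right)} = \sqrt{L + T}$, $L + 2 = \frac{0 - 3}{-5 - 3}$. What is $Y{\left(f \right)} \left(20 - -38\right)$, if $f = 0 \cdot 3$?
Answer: $- \frac{29 i \sqrt{26}}{10} \approx - 14.787 i$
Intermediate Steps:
$f = 0$
$L = - \frac{13}{8}$ ($L = -2 + \frac{0 - 3}{-5 - 3} = -2 - \frac{3}{-8} = -2 - - \frac{3}{8} = -2 + \frac{3}{8} = - \frac{13}{8} \approx -1.625$)
$Y{\left(T \right)} = - \frac{\sqrt{- \frac{13}{8} + T}}{5}$
$Y{\left(f \right)} \left(20 - -38\right) = - \frac{\sqrt{-26 + 16 \cdot 0}}{20} \left(20 - -38\right) = - \frac{\sqrt{-26 + 0}}{20} \left(20 + 38\right) = - \frac{\sqrt{-26}}{20} \cdot 58 = - \frac{i \sqrt{26}}{20} \cdot 58 = - \frac{29 i \sqrt{26}}{10}$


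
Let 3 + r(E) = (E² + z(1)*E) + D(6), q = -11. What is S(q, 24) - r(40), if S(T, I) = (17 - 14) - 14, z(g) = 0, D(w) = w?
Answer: -1614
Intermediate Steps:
S(T, I) = -11 (S(T, I) = 3 - 14 = -11)
r(E) = 3 + E² (r(E) = -3 + ((E² + 0*E) + 6) = -3 + ((E² + 0) + 6) = -3 + (E² + 6) = -3 + (6 + E²) = 3 + E²)
S(q, 24) - r(40) = -11 - (3 + 40²) = -11 - (3 + 1600) = -11 - 1*1603 = -11 - 1603 = -1614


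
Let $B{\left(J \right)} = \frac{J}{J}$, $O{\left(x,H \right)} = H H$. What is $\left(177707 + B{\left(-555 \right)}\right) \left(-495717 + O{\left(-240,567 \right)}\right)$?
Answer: $-30961709424$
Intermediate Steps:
$O{\left(x,H \right)} = H^{2}$
$B{\left(J \right)} = 1$
$\left(177707 + B{\left(-555 \right)}\right) \left(-495717 + O{\left(-240,567 \right)}\right) = \left(177707 + 1\right) \left(-495717 + 567^{2}\right) = 177708 \left(-495717 + 321489\right) = 177708 \left(-174228\right) = -30961709424$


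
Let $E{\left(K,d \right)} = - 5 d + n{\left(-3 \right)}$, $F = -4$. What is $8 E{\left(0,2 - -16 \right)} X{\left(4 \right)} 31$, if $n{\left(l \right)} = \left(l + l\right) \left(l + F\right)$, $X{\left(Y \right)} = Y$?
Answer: $-47616$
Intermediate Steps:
$n{\left(l \right)} = 2 l \left(-4 + l\right)$ ($n{\left(l \right)} = \left(l + l\right) \left(l - 4\right) = 2 l \left(-4 + l\right)$)
$E{\left(K,d \right)} = 42 - 5 d$ ($E{\left(K,d \right)} = - 5 d + 2 \left(-3\right) \left(-4 - 3\right) = - 5 d + 2 \left(-3\right) \left(-7\right) = - 5 d + 42 = 42 - 5 d$)
$8 E{\left(0,2 - -16 \right)} X{\left(4 \right)} 31 = 8 \left(42 - 5 \left(2 - -16\right)\right) 4 \cdot 31 = 8 \left(42 - 5 \left(2 + 16\right)\right) 4 \cdot 31 = 8 \left(42 - 90\right) 4 \cdot 31 = 8 \left(-48\right) 4 \cdot 31 = \left(-384\right) 4 \cdot 31 = \left(-1536\right) 31 = -47616$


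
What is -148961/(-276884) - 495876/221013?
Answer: -34792604297/20398321164 ≈ -1.7057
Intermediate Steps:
-148961/(-276884) - 495876/221013 = -148961*(-1/276884) - 495876*1/221013 = 148961/276884 - 165292/73671 = -34792604297/20398321164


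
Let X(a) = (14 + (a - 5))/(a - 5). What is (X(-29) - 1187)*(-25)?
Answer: 504225/17 ≈ 29660.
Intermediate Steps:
X(a) = (9 + a)/(-5 + a) (X(a) = (14 + (-5 + a))/(-5 + a) = (9 + a)/(-5 + a))
(X(-29) - 1187)*(-25) = ((9 - 29)/(-5 - 29) - 1187)*(-25) = (-20/(-34) - 1187)*(-25) = (-1/34*(-20) - 1187)*(-25) = (10/17 - 1187)*(-25) = -20169/17*(-25) = 504225/17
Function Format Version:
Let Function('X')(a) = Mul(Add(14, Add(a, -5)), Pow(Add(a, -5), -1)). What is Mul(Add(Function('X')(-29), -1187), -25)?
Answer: Rational(504225, 17) ≈ 29660.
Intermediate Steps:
Function('X')(a) = Mul(Pow(Add(-5, a), -1), Add(9, a)) (Function('X')(a) = Mul(Add(14, Add(-5, a)), Pow(Add(-5, a), -1)) = Mul(Add(9, a), Pow(Add(-5, a), -1)) = Mul(Pow(Add(-5, a), -1), Add(9, a)))
Mul(Add(Function('X')(-29), -1187), -25) = Mul(Add(Mul(Pow(Add(-5, -29), -1), Add(9, -29)), -1187), -25) = Mul(Add(Mul(Pow(-34, -1), -20), -1187), -25) = Mul(Add(Mul(Rational(-1, 34), -20), -1187), -25) = Mul(Add(Rational(10, 17), -1187), -25) = Mul(Rational(-20169, 17), -25) = Rational(504225, 17)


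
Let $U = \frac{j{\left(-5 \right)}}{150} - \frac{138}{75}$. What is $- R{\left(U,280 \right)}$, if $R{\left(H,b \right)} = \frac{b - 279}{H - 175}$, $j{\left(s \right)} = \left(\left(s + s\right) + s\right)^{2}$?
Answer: $\frac{50}{8767} \approx 0.0057032$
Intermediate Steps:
$j{\left(s \right)} = 9 s^{2}$ ($j{\left(s \right)} = \left(2 s + s\right)^{2} = \left(3 s\right)^{2} = 9 s^{2}$)
$U = - \frac{17}{50}$ ($U = \frac{9 \left(-5\right)^{2}}{150} - \frac{138}{75} = 9 \cdot 25 \cdot \frac{1}{150} - \frac{46}{25} = 225 \cdot \frac{1}{150} - \frac{46}{25} = \frac{3}{2} - \frac{46}{25} = - \frac{17}{50} \approx -0.34$)
$R{\left(H,b \right)} = \frac{-279 + b}{-175 + H}$
$- R{\left(U,280 \right)} = - \frac{-279 + 280}{-175 - \frac{17}{50}} = - \frac{1}{- \frac{8767}{50}} = - \frac{\left(-50\right) 1}{8767} = \left(-1\right) \left(- \frac{50}{8767}\right) = \frac{50}{8767}$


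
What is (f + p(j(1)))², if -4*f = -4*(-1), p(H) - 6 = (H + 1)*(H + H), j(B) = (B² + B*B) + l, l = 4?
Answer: 7921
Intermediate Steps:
j(B) = 4 + 2*B² (j(B) = (B² + B*B) + 4 = (B² + B²) + 4 = 2*B² + 4 = 4 + 2*B²)
p(H) = 6 + 2*H*(1 + H) (p(H) = 6 + (H + 1)*(H + H) = 6 + (1 + H)*(2*H) = 6 + 2*H*(1 + H))
f = -1 (f = -(-1)*(-1) = -¼*4 = -1)
(f + p(j(1)))² = (-1 + (6 + 2*(4 + 2*1²) + 2*(4 + 2*1²)²))² = (-1 + (6 + 2*(4 + 2*1) + 2*(4 + 2*1)²))² = (-1 + (6 + 2*(4 + 2) + 2*(4 + 2)²))² = (-1 + (6 + 2*6 + 2*6²))² = (-1 + (6 + 12 + 2*36))² = (-1 + (6 + 12 + 72))² = (-1 + 90)² = 89² = 7921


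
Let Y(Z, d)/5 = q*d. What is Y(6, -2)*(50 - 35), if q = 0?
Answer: 0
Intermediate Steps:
Y(Z, d) = 0 (Y(Z, d) = 5*(0*d) = 5*0 = 0)
Y(6, -2)*(50 - 35) = 0*(50 - 35) = 0*15 = 0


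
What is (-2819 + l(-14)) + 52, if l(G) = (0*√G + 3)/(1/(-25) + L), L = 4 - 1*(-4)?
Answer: -550558/199 ≈ -2766.6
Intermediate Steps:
L = 8 (L = 4 + 4 = 8)
l(G) = 75/199 (l(G) = (0*√G + 3)/(1/(-25) + 8) = (0 + 3)/(-1/25 + 8) = 3/(199/25) = 3*(25/199) = 75/199)
(-2819 + l(-14)) + 52 = (-2819 + 75/199) + 52 = -560906/199 + 52 = -550558/199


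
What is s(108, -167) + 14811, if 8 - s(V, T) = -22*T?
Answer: 11145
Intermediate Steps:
s(V, T) = 8 + 22*T (s(V, T) = 8 - (-22)*T = 8 + 22*T)
s(108, -167) + 14811 = (8 + 22*(-167)) + 14811 = (8 - 3674) + 14811 = -3666 + 14811 = 11145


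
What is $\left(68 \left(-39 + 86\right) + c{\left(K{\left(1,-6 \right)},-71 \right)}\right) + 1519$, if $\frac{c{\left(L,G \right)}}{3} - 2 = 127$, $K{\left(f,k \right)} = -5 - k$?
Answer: $5102$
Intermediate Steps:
$c{\left(L,G \right)} = 387$ ($c{\left(L,G \right)} = 6 + 3 \cdot 127 = 6 + 381 = 387$)
$\left(68 \left(-39 + 86\right) + c{\left(K{\left(1,-6 \right)},-71 \right)}\right) + 1519 = \left(68 \left(-39 + 86\right) + 387\right) + 1519 = \left(68 \cdot 47 + 387\right) + 1519 = \left(3196 + 387\right) + 1519 = 3583 + 1519 = 5102$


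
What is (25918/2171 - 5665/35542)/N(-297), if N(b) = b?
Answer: -69913757/1762847658 ≈ -0.039660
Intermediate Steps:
(25918/2171 - 5665/35542)/N(-297) = (25918/2171 - 5665/35542)/(-297) = (25918*(1/2171) - 5665*1/35542)*(-1/297) = (25918/2171 - 5665/35542)*(-1/297) = (69913757/5935514)*(-1/297) = -69913757/1762847658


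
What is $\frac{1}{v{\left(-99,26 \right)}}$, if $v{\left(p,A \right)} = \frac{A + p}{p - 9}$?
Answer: $\frac{108}{73} \approx 1.4795$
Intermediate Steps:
$v{\left(p,A \right)} = \frac{A + p}{-9 + p}$
$\frac{1}{v{\left(-99,26 \right)}} = \frac{1}{\frac{1}{-9 - 99} \left(26 - 99\right)} = \frac{1}{\frac{1}{-108} \left(-73\right)} = \frac{1}{\left(- \frac{1}{108}\right) \left(-73\right)} = \frac{1}{\frac{73}{108}} = \frac{108}{73}$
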